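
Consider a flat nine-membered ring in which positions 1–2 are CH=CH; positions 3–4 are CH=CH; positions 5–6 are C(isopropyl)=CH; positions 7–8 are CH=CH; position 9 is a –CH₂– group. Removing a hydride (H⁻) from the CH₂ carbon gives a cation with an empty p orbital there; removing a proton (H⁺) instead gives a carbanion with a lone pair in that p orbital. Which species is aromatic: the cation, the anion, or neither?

Once that carbon is sp², every ring atom has a p orbital and both ions are fully conjugated.
Cation: 4 × 2 + 0 = 8 π electrons → 4(2), antiaromatic.
Anion: 4 × 2 + 2 = 10 π electrons → 4(2)+2, aromatic.

The anion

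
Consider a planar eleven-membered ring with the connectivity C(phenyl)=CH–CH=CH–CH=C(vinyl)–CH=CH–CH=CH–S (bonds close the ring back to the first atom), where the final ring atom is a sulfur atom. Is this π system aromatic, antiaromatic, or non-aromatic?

Antiaromatic

All ring atoms are sp² and supply a p orbital to the ring (the double-bond atoms are sp², each contributing one p electron; the sulfur donates one lone pair from its p orbital); the conjugation is uninterrupted.
π-electron count: 5 × 2 = 10 from the double-bond units + 2 from the S atom = 12.
With 12 = 4·3 π electrons, Hückel's rule classifies the planar ring as antiaromatic.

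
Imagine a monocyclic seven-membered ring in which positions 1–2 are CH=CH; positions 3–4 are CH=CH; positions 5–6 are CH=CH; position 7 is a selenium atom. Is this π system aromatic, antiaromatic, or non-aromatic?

Every ring atom contributes a p orbital perpendicular to the ring (each doubly-bonded ring atom is sp² with one p-orbital electron; the selenium donates one lone pair from its p orbital), so the π system is cyclic and fully conjugated.
Tallying contributions gives 3 × 2 = 6 from the double-bond units + 2 from the Se atom = 8.
8 is a 4n count (n = 2), so the planar conjugated ring is antiaromatic.

Antiaromatic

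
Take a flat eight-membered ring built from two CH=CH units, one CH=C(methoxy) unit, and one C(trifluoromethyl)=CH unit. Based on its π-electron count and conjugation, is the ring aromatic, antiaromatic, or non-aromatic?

The p orbitals form a continuous loop: every atom in a ring double bond is sp² and brings one electron to the p orbital. The ring is fully conjugated.
Tallying contributions gives 4 × 2 = 8 from the 4 double-bond units.
A 4n π count (8, n = 2) in a planar conjugated ring means antiaromatic.

Antiaromatic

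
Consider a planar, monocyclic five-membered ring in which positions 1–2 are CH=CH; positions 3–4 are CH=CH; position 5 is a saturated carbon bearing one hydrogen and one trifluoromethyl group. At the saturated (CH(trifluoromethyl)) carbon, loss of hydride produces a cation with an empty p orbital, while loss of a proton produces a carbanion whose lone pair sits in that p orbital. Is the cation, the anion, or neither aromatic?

Once that carbon is sp², every ring atom has a p orbital and both ions are fully conjugated.
Cation: 2 × 2 + 0 = 4 π electrons → 4(1), antiaromatic.
Anion: 2 × 2 + 2 = 6 π electrons → 4(1)+2, aromatic.

The anion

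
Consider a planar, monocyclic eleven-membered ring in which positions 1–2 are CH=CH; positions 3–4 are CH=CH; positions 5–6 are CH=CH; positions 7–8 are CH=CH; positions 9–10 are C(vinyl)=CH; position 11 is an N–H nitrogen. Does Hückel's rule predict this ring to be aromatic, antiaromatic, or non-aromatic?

Check conjugation: every atom in a ring double bond is sp² and brings one electron to the p orbital; the pyrrole-type nitrogen donates its lone pair from the p orbital — every position has a p orbital, so the cyclic π system is continuous.
Tallying contributions gives 5 × 2 = 10 from the double-bond units + 2 from the NH atom = 12.
12 = 4(3); a planar, fully conjugated 4n system is antiaromatic.

Antiaromatic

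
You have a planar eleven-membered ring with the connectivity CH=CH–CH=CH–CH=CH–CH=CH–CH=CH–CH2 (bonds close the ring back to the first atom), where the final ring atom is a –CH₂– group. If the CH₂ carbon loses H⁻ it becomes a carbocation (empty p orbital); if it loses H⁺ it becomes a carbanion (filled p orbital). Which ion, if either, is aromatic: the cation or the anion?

The cation

Both ions have a continuous loop of p orbitals — each ring atom is sp².
Cation: 5 × 2 + 0 = 10 π electrons → 4(2)+2, aromatic.
Anion: 5 × 2 + 2 = 12 π electrons → 4(3), antiaromatic.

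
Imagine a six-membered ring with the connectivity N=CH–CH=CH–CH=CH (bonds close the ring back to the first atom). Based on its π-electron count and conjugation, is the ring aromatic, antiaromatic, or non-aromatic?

The p orbitals form a continuous loop: the double-bond atoms are sp², each contributing one p electron; each =N– nitrogen is pyridine-type (lone pair in the sp² plane, one electron in the p orbital). The ring is fully conjugated.
Tallying contributions gives 3 × 2 = 6 from the 3 double-bond units.
Since 6 = 4·1 + 2, the ring meets the 4n+2 criterion.

Aromatic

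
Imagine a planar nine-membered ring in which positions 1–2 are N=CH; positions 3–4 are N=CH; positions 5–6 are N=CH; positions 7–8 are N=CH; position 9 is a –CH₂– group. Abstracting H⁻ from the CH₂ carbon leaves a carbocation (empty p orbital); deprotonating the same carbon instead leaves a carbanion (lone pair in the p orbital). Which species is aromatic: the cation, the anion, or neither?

The anion

In either ion the ring is fully conjugated: every atom, including the new sp² carbon, supplies a p orbital.
Cation: 4 × 2 + 0 = 8 π electrons → 4(2), antiaromatic.
Anion: 4 × 2 + 2 = 10 π electrons → 4(2)+2, aromatic.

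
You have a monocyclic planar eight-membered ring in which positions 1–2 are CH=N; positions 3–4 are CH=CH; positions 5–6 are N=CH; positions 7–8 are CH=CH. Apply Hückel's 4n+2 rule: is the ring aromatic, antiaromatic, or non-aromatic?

Every ring atom contributes a p orbital perpendicular to the ring (each doubly-bonded ring atom is sp² with one p-orbital electron; the doubly-bonded nitrogens are pyridine-type — their lone pairs lie in the ring plane, leaving one electron in the p orbital), so the π system is cyclic and fully conjugated.
π-electron count: 4 × 2 = 8 from the 4 double-bond units.
A 4n π count (8, n = 2) in a planar conjugated ring means antiaromatic.

Antiaromatic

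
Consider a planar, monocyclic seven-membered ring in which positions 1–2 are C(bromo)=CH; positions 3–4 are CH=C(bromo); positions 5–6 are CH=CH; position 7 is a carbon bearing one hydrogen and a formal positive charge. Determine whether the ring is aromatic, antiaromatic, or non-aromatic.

Aromatic

All ring atoms are sp² and supply a p orbital to the ring (every atom in a ring double bond is sp² and brings one electron to the p orbital; the carbocation has an empty p orbital); the conjugation is uninterrupted.
π-electron count: 3 × 2 = 6 from the double-bond units + 0 from the CH(+) atom = 6.
That gives a 4n+2 count (6, n = 1).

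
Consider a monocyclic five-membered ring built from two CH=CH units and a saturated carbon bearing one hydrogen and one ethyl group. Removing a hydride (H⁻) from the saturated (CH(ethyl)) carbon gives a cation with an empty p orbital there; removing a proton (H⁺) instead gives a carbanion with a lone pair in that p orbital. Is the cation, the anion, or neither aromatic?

In either ion the ring is fully conjugated: every atom, including the new sp² carbon, supplies a p orbital.
Cation: 2 × 2 + 0 = 4 π electrons → 4(1), antiaromatic.
Anion: 2 × 2 + 2 = 6 π electrons → 4(1)+2, aromatic.

The anion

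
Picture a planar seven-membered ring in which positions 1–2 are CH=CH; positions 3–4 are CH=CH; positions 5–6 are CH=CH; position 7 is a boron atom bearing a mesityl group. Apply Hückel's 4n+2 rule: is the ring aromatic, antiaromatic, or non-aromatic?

Every ring atom contributes a p orbital perpendicular to the ring (each doubly-bonded ring atom is sp² with one p-orbital electron; the boron has an empty p orbital), so the π system is cyclic and fully conjugated.
Tallying contributions gives 3 × 2 = 6 from the double-bond units + 0 from the B(mesityl) atom = 6.
With 6 π electrons (n = 1), the Hückel 4n+2 condition holds.

Aromatic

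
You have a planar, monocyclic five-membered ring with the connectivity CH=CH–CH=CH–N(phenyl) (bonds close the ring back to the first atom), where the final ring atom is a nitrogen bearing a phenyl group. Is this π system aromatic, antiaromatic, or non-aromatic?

Every ring atom contributes a p orbital perpendicular to the ring (the double-bond atoms are sp², each contributing one p electron; the pyrrole-type nitrogen donates its lone pair from the p orbital), so the π system is cyclic and fully conjugated.
Counting π electrons: 2 × 2 = 4 from the double-bond units + 2 from the N(phenyl) atom = 6.
That gives a 4n+2 count (6, n = 1).

Aromatic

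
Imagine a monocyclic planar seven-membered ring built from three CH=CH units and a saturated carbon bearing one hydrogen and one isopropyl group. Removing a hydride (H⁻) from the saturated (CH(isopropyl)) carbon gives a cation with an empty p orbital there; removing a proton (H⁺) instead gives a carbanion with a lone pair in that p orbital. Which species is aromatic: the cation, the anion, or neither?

The cation

In either ion the ring is fully conjugated: every atom, including the new sp² carbon, supplies a p orbital.
Cation: 3 × 2 + 0 = 6 π electrons → 4(1)+2, aromatic.
Anion: 3 × 2 + 2 = 8 π electrons → 4(2), antiaromatic.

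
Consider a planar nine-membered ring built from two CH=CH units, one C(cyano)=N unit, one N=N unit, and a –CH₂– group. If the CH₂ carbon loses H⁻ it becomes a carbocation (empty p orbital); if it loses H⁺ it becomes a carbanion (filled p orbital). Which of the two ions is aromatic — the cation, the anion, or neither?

The anion

Both ions have a continuous loop of p orbitals — each ring atom is sp².
Cation: 4 × 2 + 0 = 8 π electrons → 4(2), antiaromatic.
Anion: 4 × 2 + 2 = 10 π electrons → 4(2)+2, aromatic.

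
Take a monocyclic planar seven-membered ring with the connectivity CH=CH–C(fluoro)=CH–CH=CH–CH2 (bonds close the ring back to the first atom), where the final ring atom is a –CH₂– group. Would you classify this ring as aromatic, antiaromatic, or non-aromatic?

The CH2 carbon is saturated: the tetrahedral CH₂ carbon is sp³ and has no p orbital in the ring π system. Conjugation is not continuous around the ring.
Without a continuous loop of overlapping p orbitals the Hückel electron count never comes into play.

Non-aromatic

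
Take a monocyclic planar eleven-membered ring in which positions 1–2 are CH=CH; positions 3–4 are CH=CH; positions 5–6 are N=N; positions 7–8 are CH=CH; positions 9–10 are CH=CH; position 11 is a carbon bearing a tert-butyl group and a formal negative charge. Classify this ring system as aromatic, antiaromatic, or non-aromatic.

Every ring atom contributes a p orbital perpendicular to the ring (every atom in a ring double bond is sp² and brings one electron to the p orbital; each =N– nitrogen is pyridine-type (lone pair in the sp² plane, one electron in the p orbital); the carbanion's lone pair occupies the p orbital), so the π system is cyclic and fully conjugated.
π-electron count: 5 × 2 = 10 from the double-bond units + 2 from the C(tert-butyl)(-) atom = 12.
12 is a 4n count (n = 3), so the planar conjugated ring is antiaromatic.

Antiaromatic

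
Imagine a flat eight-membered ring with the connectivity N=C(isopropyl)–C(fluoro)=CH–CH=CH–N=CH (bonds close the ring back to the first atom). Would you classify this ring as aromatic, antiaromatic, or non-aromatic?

Antiaromatic

The p orbitals form a continuous loop: every atom in a ring double bond is sp² and brings one electron to the p orbital; each =N– nitrogen is pyridine-type (lone pair in the sp² plane, one electron in the p orbital). The ring is fully conjugated.
Counting π electrons: 4 × 2 = 8 from the 4 double-bond units.
8 = 4(2); a planar, fully conjugated 4n system is antiaromatic.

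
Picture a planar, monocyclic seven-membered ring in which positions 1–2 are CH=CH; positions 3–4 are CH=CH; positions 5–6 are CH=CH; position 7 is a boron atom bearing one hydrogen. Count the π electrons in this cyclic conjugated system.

Check conjugation: the double-bond atoms are sp², each contributing one p electron; the boron has an empty p orbital — every position has a p orbital, so the cyclic π system is continuous.
Tallying contributions gives 3 × 2 = 6 from the double-bond units + 0 from the BH atom = 6.

6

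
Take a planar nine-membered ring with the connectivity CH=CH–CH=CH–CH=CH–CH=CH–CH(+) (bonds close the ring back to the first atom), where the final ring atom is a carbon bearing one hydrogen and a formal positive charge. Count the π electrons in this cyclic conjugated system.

8

All ring atoms are sp² and supply a p orbital to the ring (every atom in a ring double bond is sp² and brings one electron to the p orbital; the carbocation has an empty p orbital); the conjugation is uninterrupted.
Counting π electrons: 4 × 2 = 8 from the double-bond units + 0 from the CH(+) atom = 8.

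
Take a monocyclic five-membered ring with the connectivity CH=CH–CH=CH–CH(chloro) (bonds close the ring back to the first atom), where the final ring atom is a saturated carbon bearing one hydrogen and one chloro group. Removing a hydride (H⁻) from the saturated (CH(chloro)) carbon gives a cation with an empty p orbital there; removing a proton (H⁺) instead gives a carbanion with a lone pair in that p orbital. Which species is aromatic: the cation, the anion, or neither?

The anion

In either ion the ring is fully conjugated: every atom, including the new sp² carbon, supplies a p orbital.
Cation: 2 × 2 + 0 = 4 π electrons → 4(1), antiaromatic.
Anion: 2 × 2 + 2 = 6 π electrons → 4(1)+2, aromatic.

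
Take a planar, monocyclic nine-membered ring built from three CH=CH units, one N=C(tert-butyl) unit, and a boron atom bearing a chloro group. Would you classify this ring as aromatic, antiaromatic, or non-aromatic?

Check conjugation: the double-bond atoms are sp², each contributing one p electron; each sp² =N– keeps its lone pair in-plane and puts one electron into the π system; the boron has an empty p orbital — every position has a p orbital, so the cyclic π system is continuous.
Tallying contributions gives 4 × 2 = 8 from the double-bond units + 0 from the B(chloro) atom = 8.
With 8 = 4·2 π electrons, Hückel's rule classifies the planar ring as antiaromatic.

Antiaromatic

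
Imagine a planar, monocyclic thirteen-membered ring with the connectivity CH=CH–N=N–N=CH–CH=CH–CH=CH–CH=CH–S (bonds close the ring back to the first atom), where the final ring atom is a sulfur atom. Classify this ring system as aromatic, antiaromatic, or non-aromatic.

Aromatic

The p orbitals form a continuous loop: the double-bond atoms are sp², each contributing one p electron; the doubly-bonded nitrogens are pyridine-type — their lone pairs lie in the ring plane, leaving one electron in the p orbital; the sulfur donates one lone pair from its p orbital. The ring is fully conjugated.
π-electron count: 6 × 2 = 12 from the double-bond units + 2 from the S atom = 14.
That gives a 4n+2 count (14, n = 3).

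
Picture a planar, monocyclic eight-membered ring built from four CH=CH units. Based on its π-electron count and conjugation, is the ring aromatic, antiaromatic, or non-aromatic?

Every ring atom contributes a p orbital perpendicular to the ring (every atom in a ring double bond is sp² and brings one electron to the p orbital), so the π system is cyclic and fully conjugated.
Tallying contributions gives 4 × 2 = 8 from the 4 double-bond units.
8 = 4(2); a planar, fully conjugated 4n system is antiaromatic.
(The species described is cyclooctatetraene.)

Antiaromatic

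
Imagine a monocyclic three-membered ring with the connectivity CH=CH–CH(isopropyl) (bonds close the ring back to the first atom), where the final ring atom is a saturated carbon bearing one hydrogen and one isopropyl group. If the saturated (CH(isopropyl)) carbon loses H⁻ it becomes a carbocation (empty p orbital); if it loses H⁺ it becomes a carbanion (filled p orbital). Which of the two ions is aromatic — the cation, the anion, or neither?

In both ions every ring atom is sp² and contributes a p orbital, so both rings are fully conjugated.
Cation: 1 × 2 + 0 = 2 π electrons → 4(0)+2, aromatic.
Anion: 1 × 2 + 2 = 4 π electrons → 4(1), antiaromatic.

The cation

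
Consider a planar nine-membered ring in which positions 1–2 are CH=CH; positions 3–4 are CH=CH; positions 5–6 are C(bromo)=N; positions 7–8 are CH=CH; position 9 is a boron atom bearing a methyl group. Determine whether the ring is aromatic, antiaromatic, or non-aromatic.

Antiaromatic

Every ring atom contributes a p orbital perpendicular to the ring (the double-bond atoms are sp², each contributing one p electron; each sp² =N– keeps its lone pair in-plane and puts one electron into the π system; the boron has an empty p orbital), so the π system is cyclic and fully conjugated.
Counting π electrons: 4 × 2 = 8 from the double-bond units + 0 from the B(methyl) atom = 8.
A 4n π count (8, n = 2) in a planar conjugated ring means antiaromatic.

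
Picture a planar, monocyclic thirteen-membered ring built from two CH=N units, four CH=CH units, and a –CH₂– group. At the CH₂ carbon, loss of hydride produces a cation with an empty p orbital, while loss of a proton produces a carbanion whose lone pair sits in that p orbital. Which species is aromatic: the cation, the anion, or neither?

Both ions have a continuous loop of p orbitals — each ring atom is sp².
Cation: 6 × 2 + 0 = 12 π electrons → 4(3), antiaromatic.
Anion: 6 × 2 + 2 = 14 π electrons → 4(3)+2, aromatic.

The anion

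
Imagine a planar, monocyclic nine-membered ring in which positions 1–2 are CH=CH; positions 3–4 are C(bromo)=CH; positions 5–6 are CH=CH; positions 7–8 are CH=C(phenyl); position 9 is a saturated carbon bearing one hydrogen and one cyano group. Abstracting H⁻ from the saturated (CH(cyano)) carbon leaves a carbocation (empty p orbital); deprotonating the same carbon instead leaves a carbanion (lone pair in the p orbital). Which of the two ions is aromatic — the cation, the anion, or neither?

The anion

In both ions every ring atom is sp² and contributes a p orbital, so both rings are fully conjugated.
Cation: 4 × 2 + 0 = 8 π electrons → 4(2), antiaromatic.
Anion: 4 × 2 + 2 = 10 π electrons → 4(2)+2, aromatic.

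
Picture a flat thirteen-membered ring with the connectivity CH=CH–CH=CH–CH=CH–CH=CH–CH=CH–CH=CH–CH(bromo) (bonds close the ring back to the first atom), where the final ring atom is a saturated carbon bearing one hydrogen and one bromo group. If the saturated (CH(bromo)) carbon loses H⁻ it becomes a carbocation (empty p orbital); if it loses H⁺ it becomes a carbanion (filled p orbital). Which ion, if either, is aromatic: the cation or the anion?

The anion

In both ions every ring atom is sp² and contributes a p orbital, so both rings are fully conjugated.
Cation: 6 × 2 + 0 = 12 π electrons → 4(3), antiaromatic.
Anion: 6 × 2 + 2 = 14 π electrons → 4(3)+2, aromatic.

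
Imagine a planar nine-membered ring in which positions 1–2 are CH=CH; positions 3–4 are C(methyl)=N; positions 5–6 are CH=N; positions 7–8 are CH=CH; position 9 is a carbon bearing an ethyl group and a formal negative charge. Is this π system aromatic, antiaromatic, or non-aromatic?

Aromatic

Check conjugation: each doubly-bonded ring atom is sp² with one p-orbital electron; each =N– nitrogen is pyridine-type (lone pair in the sp² plane, one electron in the p orbital); the carbanion's lone pair occupies the p orbital — every position has a p orbital, so the cyclic π system is continuous.
Tallying contributions gives 4 × 2 = 8 from the double-bond units + 2 from the C(ethyl)(-) atom = 10.
10 = 4(2) + 2, which satisfies Hückel's 4n+2 rule.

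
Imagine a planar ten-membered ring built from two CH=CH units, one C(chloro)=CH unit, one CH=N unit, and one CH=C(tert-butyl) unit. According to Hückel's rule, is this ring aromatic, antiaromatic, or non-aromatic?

Aromatic

All ring atoms are sp² and supply a p orbital to the ring (every atom in a ring double bond is sp² and brings one electron to the p orbital; each sp² =N– keeps its lone pair in-plane and puts one electron into the π system); the conjugation is uninterrupted.
Counting π electrons: 5 × 2 = 10 from the 5 double-bond units.
Since 10 = 4·2 + 2, the ring meets the 4n+2 criterion.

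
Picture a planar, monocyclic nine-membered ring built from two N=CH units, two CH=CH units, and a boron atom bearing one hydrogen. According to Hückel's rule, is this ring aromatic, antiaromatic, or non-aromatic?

All ring atoms are sp² and supply a p orbital to the ring (each doubly-bonded ring atom is sp² with one p-orbital electron; each =N– nitrogen is pyridine-type (lone pair in the sp² plane, one electron in the p orbital); the boron has an empty p orbital); the conjugation is uninterrupted.
π-electron count: 4 × 2 = 8 from the double-bond units + 0 from the BH atom = 8.
With 8 = 4·2 π electrons, Hückel's rule classifies the planar ring as antiaromatic.

Antiaromatic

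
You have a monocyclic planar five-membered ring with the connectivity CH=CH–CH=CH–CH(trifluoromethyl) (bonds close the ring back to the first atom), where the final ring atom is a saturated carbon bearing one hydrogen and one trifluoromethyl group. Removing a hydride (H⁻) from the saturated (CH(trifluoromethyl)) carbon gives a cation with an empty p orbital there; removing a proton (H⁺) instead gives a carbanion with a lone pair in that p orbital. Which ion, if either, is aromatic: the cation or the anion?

Once that carbon is sp², every ring atom has a p orbital and both ions are fully conjugated.
Cation: 2 × 2 + 0 = 4 π electrons → 4(1), antiaromatic.
Anion: 2 × 2 + 2 = 6 π electrons → 4(1)+2, aromatic.

The anion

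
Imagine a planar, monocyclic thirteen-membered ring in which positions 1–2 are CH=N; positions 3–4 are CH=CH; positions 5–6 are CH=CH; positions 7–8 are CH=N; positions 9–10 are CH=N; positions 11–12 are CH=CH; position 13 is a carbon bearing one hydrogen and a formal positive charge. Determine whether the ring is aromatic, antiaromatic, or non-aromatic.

Antiaromatic

All ring atoms are sp² and supply a p orbital to the ring (the double-bond atoms are sp², each contributing one p electron; each =N– nitrogen is pyridine-type (lone pair in the sp² plane, one electron in the p orbital); the carbocation has an empty p orbital); the conjugation is uninterrupted.
Adding the contributions, 6 × 2 = 12 from the double-bond units + 0 from the CH(+) atom = 12.
12 is a 4n count (n = 3), so the planar conjugated ring is antiaromatic.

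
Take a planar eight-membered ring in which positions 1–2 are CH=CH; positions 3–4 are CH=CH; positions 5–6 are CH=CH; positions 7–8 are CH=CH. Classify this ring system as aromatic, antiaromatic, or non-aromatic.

Every ring atom contributes a p orbital perpendicular to the ring (the double-bond atoms are sp², each contributing one p electron), so the π system is cyclic and fully conjugated.
π-electron count: 4 × 2 = 8 from the 4 double-bond units.
A 4n π count (8, n = 2) in a planar conjugated ring means antiaromatic.

Antiaromatic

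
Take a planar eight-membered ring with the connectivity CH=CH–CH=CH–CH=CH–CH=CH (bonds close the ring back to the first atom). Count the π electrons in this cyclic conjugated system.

8

Every ring atom contributes a p orbital perpendicular to the ring (the double-bond atoms are sp², each contributing one p electron), so the π system is cyclic and fully conjugated.
π-electron count: 4 × 2 = 8 from the 4 double-bond units.
(This ring is cyclooctatetraene.)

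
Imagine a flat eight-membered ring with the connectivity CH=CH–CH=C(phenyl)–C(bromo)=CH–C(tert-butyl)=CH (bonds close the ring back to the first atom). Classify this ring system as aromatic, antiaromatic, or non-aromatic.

The p orbitals form a continuous loop: the double-bond atoms are sp², each contributing one p electron. The ring is fully conjugated.
π-electron count: 4 × 2 = 8 from the 4 double-bond units.
A 4n π count (8, n = 2) in a planar conjugated ring means antiaromatic.

Antiaromatic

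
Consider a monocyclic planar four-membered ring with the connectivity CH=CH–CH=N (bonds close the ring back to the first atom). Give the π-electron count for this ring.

4

Every ring atom contributes a p orbital perpendicular to the ring (the double-bond atoms are sp², each contributing one p electron; the doubly-bonded nitrogens are pyridine-type — their lone pairs lie in the ring plane, leaving one electron in the p orbital), so the π system is cyclic and fully conjugated.
Counting π electrons: 2 × 2 = 4 from the 2 double-bond units.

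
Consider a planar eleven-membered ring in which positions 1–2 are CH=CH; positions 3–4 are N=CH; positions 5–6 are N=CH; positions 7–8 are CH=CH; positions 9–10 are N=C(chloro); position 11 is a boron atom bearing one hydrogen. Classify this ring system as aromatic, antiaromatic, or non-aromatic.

Aromatic

Every ring atom contributes a p orbital perpendicular to the ring (each doubly-bonded ring atom is sp² with one p-orbital electron; the doubly-bonded nitrogens are pyridine-type — their lone pairs lie in the ring plane, leaving one electron in the p orbital; the boron has an empty p orbital), so the π system is cyclic and fully conjugated.
Adding the contributions, 5 × 2 = 10 from the double-bond units + 0 from the BH atom = 10.
10 = 4(2) + 2, which satisfies Hückel's 4n+2 rule.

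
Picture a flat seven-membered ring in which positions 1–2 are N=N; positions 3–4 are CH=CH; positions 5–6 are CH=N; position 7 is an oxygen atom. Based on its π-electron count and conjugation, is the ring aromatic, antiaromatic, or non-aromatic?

Antiaromatic

All ring atoms are sp² and supply a p orbital to the ring (every atom in a ring double bond is sp² and brings one electron to the p orbital; each =N– nitrogen is pyridine-type (lone pair in the sp² plane, one electron in the p orbital); the oxygen donates one lone pair from its p orbital); the conjugation is uninterrupted.
Tallying contributions gives 3 × 2 = 6 from the double-bond units + 2 from the O atom = 8.
8 is a 4n count (n = 2), so the planar conjugated ring is antiaromatic.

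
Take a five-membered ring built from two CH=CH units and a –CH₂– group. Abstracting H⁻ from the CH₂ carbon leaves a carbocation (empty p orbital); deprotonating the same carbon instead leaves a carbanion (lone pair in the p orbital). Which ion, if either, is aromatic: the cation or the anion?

The anion

In both ions every ring atom is sp² and contributes a p orbital, so both rings are fully conjugated.
Cation: 2 × 2 + 0 = 4 π electrons → 4(1), antiaromatic.
Anion: 2 × 2 + 2 = 6 π electrons → 4(1)+2, aromatic.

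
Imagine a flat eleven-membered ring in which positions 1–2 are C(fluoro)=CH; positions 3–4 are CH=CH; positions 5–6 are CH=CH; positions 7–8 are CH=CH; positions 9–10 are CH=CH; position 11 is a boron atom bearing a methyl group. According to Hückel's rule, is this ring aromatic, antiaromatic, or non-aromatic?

Every ring atom contributes a p orbital perpendicular to the ring (every atom in a ring double bond is sp² and brings one electron to the p orbital; the boron has an empty p orbital), so the π system is cyclic and fully conjugated.
Adding the contributions, 5 × 2 = 10 from the double-bond units + 0 from the B(methyl) atom = 10.
That gives a 4n+2 count (10, n = 2).

Aromatic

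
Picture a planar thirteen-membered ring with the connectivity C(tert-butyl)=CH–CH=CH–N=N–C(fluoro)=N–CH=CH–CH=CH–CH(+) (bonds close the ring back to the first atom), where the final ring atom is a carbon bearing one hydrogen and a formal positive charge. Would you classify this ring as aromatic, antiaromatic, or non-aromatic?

The p orbitals form a continuous loop: each doubly-bonded ring atom is sp² with one p-orbital electron; the doubly-bonded nitrogens are pyridine-type — their lone pairs lie in the ring plane, leaving one electron in the p orbital; the carbocation has an empty p orbital. The ring is fully conjugated.
π-electron count: 6 × 2 = 12 from the double-bond units + 0 from the CH(+) atom = 12.
12 is a 4n count (n = 3), so the planar conjugated ring is antiaromatic.

Antiaromatic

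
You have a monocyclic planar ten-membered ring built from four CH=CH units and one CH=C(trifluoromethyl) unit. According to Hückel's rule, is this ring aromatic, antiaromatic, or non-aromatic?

Aromatic

Every ring atom contributes a p orbital perpendicular to the ring (each doubly-bonded ring atom is sp² with one p-orbital electron), so the π system is cyclic and fully conjugated.
Tallying contributions gives 5 × 2 = 10 from the 5 double-bond units.
That gives a 4n+2 count (10, n = 2).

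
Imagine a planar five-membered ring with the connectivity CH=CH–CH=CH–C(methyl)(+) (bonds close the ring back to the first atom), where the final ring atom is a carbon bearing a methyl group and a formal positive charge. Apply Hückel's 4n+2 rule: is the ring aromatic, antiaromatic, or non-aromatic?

Antiaromatic

The p orbitals form a continuous loop: the double-bond atoms are sp², each contributing one p electron; the carbocation has an empty p orbital. The ring is fully conjugated.
Counting π electrons: 2 × 2 = 4 from the double-bond units + 0 from the C(methyl)(+) atom = 4.
With 4 = 4·1 π electrons, Hückel's rule classifies the planar ring as antiaromatic.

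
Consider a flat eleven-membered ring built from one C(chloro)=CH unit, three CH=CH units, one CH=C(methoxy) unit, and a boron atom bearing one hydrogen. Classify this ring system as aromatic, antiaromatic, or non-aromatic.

Aromatic

Every ring atom contributes a p orbital perpendicular to the ring (each doubly-bonded ring atom is sp² with one p-orbital electron; the boron has an empty p orbital), so the π system is cyclic and fully conjugated.
Tallying contributions gives 5 × 2 = 10 from the double-bond units + 0 from the BH atom = 10.
With 10 π electrons (n = 2), the Hückel 4n+2 condition holds.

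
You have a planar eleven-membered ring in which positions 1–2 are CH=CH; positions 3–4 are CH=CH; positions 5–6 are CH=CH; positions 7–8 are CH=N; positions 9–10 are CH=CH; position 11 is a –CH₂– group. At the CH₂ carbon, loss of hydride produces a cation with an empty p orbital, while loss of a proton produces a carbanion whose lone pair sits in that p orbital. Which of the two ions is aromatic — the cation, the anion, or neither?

In either ion the ring is fully conjugated: every atom, including the new sp² carbon, supplies a p orbital.
Cation: 5 × 2 + 0 = 10 π electrons → 4(2)+2, aromatic.
Anion: 5 × 2 + 2 = 12 π electrons → 4(3), antiaromatic.

The cation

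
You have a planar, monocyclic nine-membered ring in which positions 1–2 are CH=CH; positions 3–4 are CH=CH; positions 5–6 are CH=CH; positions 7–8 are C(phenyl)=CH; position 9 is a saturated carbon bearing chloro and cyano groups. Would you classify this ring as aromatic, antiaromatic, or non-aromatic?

Non-aromatic

The C(chloro)(cyano) carbon is saturated: that saturated carbon is sp³ and has no p orbital in the ring π system. Conjugation is not continuous around the ring.
Without a continuous loop of overlapping p orbitals the Hückel electron count never comes into play.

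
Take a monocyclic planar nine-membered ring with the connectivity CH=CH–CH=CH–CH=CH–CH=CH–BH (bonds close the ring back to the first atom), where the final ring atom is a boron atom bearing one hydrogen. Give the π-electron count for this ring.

The p orbitals form a continuous loop: each doubly-bonded ring atom is sp² with one p-orbital electron; the boron has an empty p orbital. The ring is fully conjugated.
Tallying contributions gives 4 × 2 = 8 from the double-bond units + 0 from the BH atom = 8.

8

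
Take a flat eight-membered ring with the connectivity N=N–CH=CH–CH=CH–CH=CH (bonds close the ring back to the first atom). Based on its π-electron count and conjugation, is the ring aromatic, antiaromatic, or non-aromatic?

Antiaromatic

All ring atoms are sp² and supply a p orbital to the ring (every atom in a ring double bond is sp² and brings one electron to the p orbital; the doubly-bonded nitrogens are pyridine-type — their lone pairs lie in the ring plane, leaving one electron in the p orbital); the conjugation is uninterrupted.
Tallying contributions gives 4 × 2 = 8 from the 4 double-bond units.
A 4n π count (8, n = 2) in a planar conjugated ring means antiaromatic.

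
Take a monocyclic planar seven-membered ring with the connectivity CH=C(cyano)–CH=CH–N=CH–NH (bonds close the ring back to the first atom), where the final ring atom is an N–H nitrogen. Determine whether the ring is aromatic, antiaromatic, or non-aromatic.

Antiaromatic

All ring atoms are sp² and supply a p orbital to the ring (each doubly-bonded ring atom is sp² with one p-orbital electron; each =N– nitrogen is pyridine-type (lone pair in the sp² plane, one electron in the p orbital); the pyrrole-type nitrogen donates its lone pair from the p orbital); the conjugation is uninterrupted.
Tallying contributions gives 3 × 2 = 6 from the double-bond units + 2 from the NH atom = 8.
8 = 4(2); a planar, fully conjugated 4n system is antiaromatic.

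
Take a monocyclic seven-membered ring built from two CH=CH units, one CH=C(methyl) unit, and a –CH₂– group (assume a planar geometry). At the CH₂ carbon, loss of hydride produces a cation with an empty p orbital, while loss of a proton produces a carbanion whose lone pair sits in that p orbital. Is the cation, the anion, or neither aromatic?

The cation

Once that carbon is sp², every ring atom has a p orbital and both ions are fully conjugated.
Cation: 3 × 2 + 0 = 6 π electrons → 4(1)+2, aromatic.
Anion: 3 × 2 + 2 = 8 π electrons → 4(2), antiaromatic.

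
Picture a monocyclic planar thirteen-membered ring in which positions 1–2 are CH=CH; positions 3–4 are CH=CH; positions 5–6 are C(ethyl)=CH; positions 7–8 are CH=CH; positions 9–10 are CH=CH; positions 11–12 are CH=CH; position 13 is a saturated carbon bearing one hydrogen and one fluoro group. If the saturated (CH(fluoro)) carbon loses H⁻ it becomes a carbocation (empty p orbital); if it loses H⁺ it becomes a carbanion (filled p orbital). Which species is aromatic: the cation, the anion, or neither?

In both ions every ring atom is sp² and contributes a p orbital, so both rings are fully conjugated.
Cation: 6 × 2 + 0 = 12 π electrons → 4(3), antiaromatic.
Anion: 6 × 2 + 2 = 14 π electrons → 4(3)+2, aromatic.

The anion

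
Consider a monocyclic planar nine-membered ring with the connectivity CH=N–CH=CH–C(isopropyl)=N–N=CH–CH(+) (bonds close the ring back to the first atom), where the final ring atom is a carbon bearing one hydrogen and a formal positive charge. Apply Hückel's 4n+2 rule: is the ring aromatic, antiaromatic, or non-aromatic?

Antiaromatic

Check conjugation: every atom in a ring double bond is sp² and brings one electron to the p orbital; the doubly-bonded nitrogens are pyridine-type — their lone pairs lie in the ring plane, leaving one electron in the p orbital; the carbocation has an empty p orbital — every position has a p orbital, so the cyclic π system is continuous.
π-electron count: 4 × 2 = 8 from the double-bond units + 0 from the CH(+) atom = 8.
With 8 = 4·2 π electrons, Hückel's rule classifies the planar ring as antiaromatic.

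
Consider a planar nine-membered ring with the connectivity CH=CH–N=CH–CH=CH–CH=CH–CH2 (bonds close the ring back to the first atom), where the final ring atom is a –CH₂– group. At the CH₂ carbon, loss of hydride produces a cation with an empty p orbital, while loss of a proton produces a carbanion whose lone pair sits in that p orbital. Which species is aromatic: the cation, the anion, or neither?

In either ion the ring is fully conjugated: every atom, including the new sp² carbon, supplies a p orbital.
Cation: 4 × 2 + 0 = 8 π electrons → 4(2), antiaromatic.
Anion: 4 × 2 + 2 = 10 π electrons → 4(2)+2, aromatic.

The anion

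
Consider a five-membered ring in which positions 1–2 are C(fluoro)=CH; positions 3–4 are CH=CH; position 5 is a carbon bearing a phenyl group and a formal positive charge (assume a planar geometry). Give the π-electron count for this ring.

All ring atoms are sp² and supply a p orbital to the ring (each doubly-bonded ring atom is sp² with one p-orbital electron; the carbocation has an empty p orbital); the conjugation is uninterrupted.
Tallying contributions gives 2 × 2 = 4 from the double-bond units + 0 from the C(phenyl)(+) atom = 4.

4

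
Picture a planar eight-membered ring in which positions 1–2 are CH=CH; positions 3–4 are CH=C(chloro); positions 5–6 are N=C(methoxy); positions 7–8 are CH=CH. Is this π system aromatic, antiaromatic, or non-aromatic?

Every ring atom contributes a p orbital perpendicular to the ring (each doubly-bonded ring atom is sp² with one p-orbital electron; each sp² =N– keeps its lone pair in-plane and puts one electron into the π system), so the π system is cyclic and fully conjugated.
Counting π electrons: 4 × 2 = 8 from the 4 double-bond units.
With 8 = 4·2 π electrons, Hückel's rule classifies the planar ring as antiaromatic.

Antiaromatic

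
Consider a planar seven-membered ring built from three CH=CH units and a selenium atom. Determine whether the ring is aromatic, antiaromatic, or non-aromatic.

The p orbitals form a continuous loop: the double-bond atoms are sp², each contributing one p electron; the selenium donates one lone pair from its p orbital. The ring is fully conjugated.
Counting π electrons: 3 × 2 = 6 from the double-bond units + 2 from the Se atom = 8.
8 is a 4n count (n = 2), so the planar conjugated ring is antiaromatic.

Antiaromatic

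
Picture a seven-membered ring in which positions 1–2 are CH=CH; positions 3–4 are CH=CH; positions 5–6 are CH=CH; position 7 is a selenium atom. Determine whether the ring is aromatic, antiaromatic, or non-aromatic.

Antiaromatic

The p orbitals form a continuous loop: the double-bond atoms are sp², each contributing one p electron; the selenium donates one lone pair from its p orbital. The ring is fully conjugated.
Tallying contributions gives 3 × 2 = 6 from the double-bond units + 2 from the Se atom = 8.
8 is a 4n count (n = 2), so the planar conjugated ring is antiaromatic.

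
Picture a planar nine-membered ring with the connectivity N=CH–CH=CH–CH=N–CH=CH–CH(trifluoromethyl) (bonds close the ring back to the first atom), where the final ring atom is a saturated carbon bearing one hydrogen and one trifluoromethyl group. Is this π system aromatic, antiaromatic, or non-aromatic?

Because that saturated carbon is sp³ and has no p orbital in the ring π system at the CH(trifluoromethyl) position, the π system cannot extend all the way around the ring.
Without a continuous loop of overlapping p orbitals the Hückel electron count never comes into play.

Non-aromatic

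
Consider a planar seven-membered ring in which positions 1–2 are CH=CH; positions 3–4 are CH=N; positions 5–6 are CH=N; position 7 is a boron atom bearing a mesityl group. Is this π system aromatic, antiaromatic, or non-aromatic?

All ring atoms are sp² and supply a p orbital to the ring (the double-bond atoms are sp², each contributing one p electron; each sp² =N– keeps its lone pair in-plane and puts one electron into the π system; the boron has an empty p orbital); the conjugation is uninterrupted.
Tallying contributions gives 3 × 2 = 6 from the double-bond units + 0 from the B(mesityl) atom = 6.
Since 6 = 4·1 + 2, the ring meets the 4n+2 criterion.

Aromatic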